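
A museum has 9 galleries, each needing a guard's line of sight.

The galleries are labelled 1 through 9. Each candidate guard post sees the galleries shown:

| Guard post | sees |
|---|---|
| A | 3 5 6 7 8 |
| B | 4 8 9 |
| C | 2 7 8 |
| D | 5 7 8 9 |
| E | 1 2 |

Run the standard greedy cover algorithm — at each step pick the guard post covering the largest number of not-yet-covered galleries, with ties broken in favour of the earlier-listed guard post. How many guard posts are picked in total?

Greedy: pick A (covers 5 new) → pick B (covers 2 new) → pick E (covers 2 new). Total picks: 3.

3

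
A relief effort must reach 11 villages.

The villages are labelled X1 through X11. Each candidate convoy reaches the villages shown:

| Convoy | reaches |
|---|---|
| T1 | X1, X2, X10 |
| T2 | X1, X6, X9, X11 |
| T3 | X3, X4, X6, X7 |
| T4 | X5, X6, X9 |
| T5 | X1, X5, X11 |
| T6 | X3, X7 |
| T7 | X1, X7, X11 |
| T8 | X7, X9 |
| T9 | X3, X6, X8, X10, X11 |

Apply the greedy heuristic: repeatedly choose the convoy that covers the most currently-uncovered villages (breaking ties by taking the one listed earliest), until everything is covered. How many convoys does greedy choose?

Greedy: pick T9 (covers 5 new) → pick T1 (covers 2 new) → pick T3 (covers 2 new) → pick T4 (covers 2 new). Total picks: 4.

4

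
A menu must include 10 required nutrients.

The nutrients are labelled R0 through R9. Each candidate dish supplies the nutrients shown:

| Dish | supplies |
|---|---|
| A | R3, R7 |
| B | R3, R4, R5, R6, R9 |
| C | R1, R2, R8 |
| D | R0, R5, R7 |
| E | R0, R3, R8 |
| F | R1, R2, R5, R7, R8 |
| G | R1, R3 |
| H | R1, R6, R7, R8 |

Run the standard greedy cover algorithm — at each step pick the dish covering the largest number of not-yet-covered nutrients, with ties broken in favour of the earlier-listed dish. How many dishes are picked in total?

3

Greedy: pick B (covers 5 new) → pick F (covers 4 new) → pick D (covers 1 new). Total picks: 3.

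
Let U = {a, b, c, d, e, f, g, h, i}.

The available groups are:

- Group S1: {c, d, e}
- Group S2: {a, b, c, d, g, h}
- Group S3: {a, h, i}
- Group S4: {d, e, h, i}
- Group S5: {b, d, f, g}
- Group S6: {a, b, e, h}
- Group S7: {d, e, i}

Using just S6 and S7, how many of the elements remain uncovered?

Union of S6, S7 = {a, b, d, e, h, i}.
Not covered: c, f, g — 3 elements.

3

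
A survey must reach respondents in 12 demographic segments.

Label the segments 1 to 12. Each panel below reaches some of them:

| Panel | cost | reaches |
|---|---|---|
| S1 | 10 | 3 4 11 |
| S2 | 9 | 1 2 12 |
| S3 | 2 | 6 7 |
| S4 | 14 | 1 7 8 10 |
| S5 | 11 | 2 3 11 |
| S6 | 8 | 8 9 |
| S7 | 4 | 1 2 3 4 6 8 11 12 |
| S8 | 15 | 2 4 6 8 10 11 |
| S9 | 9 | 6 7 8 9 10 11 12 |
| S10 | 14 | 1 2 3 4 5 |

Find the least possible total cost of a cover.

S9, S10 together cover every segment (S9 ∪ S10 = {1, 2, 3, 4, 5, 6, 7, 8, 9, 10, 11, 12}); total cost 9 + 14 = 23.
The greedy pick S7, S3, S9, S10 costs 29; no covering selection beats 23.

23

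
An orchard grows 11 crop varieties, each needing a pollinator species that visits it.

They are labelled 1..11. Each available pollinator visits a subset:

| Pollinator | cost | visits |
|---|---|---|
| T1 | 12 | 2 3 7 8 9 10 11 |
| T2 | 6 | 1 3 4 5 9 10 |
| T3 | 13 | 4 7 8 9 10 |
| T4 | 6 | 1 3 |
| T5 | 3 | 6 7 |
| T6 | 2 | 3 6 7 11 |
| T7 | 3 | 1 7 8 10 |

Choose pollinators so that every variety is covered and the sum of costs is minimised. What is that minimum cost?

T1, T2, T6 together cover every variety (T1 ∪ T2 ∪ T6 = {1, 2, 3, 4, 5, 6, 7, 8, 9, 10, 11}); total cost 12 + 6 + 2 = 20.
The greedy pick T6, T7, T2, T1 costs 23; no covering selection beats 20.

20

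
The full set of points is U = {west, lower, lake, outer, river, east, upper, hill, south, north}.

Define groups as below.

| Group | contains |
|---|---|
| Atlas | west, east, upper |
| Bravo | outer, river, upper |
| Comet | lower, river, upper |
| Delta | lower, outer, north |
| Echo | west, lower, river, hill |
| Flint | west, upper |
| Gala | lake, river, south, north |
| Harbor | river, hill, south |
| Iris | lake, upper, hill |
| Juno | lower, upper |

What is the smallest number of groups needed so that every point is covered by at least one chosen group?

4

Atlas, Bravo, Echo, and Gala cover everything between them: the union {west, lower, lake, outer, river, east, upper, hill, south, north} is all of U.
No 3 of the 10 groups cover everything (all 120 combinations miss at least one point), so 4 is optimal.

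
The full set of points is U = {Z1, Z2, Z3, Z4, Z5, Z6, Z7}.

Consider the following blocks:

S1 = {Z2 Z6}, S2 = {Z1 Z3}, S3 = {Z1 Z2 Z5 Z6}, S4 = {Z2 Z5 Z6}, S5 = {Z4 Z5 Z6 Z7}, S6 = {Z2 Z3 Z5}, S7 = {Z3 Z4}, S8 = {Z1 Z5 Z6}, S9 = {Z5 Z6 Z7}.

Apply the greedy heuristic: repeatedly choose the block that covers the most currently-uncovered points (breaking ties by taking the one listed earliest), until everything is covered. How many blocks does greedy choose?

3

Greedy: pick S3 (covers 4 new) → pick S5 (covers 2 new) → pick S2 (covers 1 new). Total picks: 3.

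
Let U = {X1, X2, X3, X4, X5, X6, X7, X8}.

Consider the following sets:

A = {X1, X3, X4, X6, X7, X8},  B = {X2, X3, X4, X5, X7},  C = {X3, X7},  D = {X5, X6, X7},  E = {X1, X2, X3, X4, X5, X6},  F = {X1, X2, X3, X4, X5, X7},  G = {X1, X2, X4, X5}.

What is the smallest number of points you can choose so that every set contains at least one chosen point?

2

H = {X5, X7} meets every set (each contains at least one member of H), and |H| = 2.
The sets C, G are pairwise disjoint, so any hitting set needs a separate point for each — at least 2. Hence 2 is optimal.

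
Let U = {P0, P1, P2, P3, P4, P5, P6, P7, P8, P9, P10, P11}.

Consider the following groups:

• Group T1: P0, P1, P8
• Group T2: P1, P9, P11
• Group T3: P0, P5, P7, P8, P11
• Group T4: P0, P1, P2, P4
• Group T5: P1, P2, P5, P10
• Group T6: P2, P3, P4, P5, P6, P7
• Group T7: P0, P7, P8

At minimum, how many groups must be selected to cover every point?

4

T2 and T3 and T5 and T6 together: T2 ∪ T3 ∪ T5 ∪ T6 = {P0, P1, P2, P3, P4, P5, P6, P7, P8, P9, P10, P11} — every point is covered.
No 3 of the 7 groups cover everything (all 35 combinations miss at least one point), so 4 is optimal.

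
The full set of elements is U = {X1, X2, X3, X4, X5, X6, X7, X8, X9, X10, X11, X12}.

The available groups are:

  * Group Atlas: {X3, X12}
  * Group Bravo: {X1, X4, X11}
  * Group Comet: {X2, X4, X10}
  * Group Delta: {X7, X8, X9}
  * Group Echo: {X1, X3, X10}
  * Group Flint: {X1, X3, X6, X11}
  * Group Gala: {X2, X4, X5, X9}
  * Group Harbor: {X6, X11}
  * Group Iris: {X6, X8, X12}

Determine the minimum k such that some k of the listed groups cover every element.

Take {Delta, Echo, Gala, Harbor, Iris}. Their union is {X1, X2, X3, X4, X5, X6, X7, X8, X9, X10, X11, X12}, which is all 12 elements.
No 4 of the 9 groups cover everything (all 126 combinations miss at least one element), so 5 is optimal.

5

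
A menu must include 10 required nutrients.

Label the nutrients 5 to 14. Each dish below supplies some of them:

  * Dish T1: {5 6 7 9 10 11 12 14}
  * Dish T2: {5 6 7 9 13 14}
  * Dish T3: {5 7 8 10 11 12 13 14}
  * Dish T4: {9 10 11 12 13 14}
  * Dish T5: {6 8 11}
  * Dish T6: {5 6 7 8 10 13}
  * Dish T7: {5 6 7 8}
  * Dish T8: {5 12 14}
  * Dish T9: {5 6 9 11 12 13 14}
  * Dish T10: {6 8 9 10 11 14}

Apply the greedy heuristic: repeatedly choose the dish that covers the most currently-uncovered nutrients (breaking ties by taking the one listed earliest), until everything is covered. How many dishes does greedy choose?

2

Greedy: pick T1 (covers 8 new) → pick T3 (covers 2 new). Total picks: 2.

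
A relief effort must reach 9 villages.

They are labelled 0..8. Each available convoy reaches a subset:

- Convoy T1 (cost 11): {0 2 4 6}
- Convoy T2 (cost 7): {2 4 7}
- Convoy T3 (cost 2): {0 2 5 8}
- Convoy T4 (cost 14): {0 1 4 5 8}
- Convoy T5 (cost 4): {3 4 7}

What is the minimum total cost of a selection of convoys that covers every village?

29

T1, T4, T5 together cover every village (T1 ∪ T4 ∪ T5 = {0, 1, 2, 3, 4, 5, 6, 7, 8}); total cost 11 + 14 + 4 = 29.
The greedy pick T3, T5, T1, T4 costs 31; no covering selection beats 29.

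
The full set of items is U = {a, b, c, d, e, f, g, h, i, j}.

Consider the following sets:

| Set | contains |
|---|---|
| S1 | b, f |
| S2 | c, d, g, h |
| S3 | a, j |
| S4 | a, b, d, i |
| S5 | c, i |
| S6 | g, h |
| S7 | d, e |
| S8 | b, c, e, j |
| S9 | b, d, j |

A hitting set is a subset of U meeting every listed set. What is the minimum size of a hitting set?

5

T = {d, f, h, i, j} meets every set (each contains at least one member of T), and |T| = 5.
The sets S1, S3, S5, S6, S7 are pairwise disjoint, so any hitting set needs a separate item for each — at least 5. Hence 5 is optimal.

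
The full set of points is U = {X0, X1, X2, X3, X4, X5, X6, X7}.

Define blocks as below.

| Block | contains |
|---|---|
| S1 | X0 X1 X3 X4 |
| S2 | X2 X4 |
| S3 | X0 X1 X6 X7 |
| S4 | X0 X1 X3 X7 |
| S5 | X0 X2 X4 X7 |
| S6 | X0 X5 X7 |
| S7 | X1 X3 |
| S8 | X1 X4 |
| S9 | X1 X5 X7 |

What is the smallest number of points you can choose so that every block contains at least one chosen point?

H = {X0, X1, X2} meets every block (each contains at least one member of H), and |H| = 3.
The blocks S2, S6, S7 are pairwise disjoint, so any hitting set needs a separate point for each — at least 3. Hence 3 is optimal.

3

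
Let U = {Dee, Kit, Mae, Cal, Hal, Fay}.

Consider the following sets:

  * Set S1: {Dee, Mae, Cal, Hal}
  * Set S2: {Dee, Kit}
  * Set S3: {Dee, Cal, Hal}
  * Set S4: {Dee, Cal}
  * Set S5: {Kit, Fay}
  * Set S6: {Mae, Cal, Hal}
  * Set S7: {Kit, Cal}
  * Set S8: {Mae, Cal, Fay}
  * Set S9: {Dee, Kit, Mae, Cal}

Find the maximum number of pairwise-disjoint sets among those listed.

S4, S5 are pairwise disjoint (S4={Dee,Cal}; S5={Kit,Fay}).
Every remaining set overlaps one of these, and no 3 of the listed sets are pairwise disjoint, so 2 is the maximum.

2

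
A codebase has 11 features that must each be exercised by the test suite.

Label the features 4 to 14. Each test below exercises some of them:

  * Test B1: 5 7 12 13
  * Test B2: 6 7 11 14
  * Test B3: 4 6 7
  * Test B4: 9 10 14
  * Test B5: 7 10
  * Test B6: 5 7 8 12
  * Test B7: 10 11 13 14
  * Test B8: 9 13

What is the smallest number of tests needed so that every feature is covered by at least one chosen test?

4

Take {B3, B4, B6, B7}. Their union is {4, 5, 6, 7, 8, 9, 10, 11, 12, 13, 14}, which is all 11 features.
No 3 of the 8 tests cover everything (all 56 combinations miss at least one feature), so 4 is optimal.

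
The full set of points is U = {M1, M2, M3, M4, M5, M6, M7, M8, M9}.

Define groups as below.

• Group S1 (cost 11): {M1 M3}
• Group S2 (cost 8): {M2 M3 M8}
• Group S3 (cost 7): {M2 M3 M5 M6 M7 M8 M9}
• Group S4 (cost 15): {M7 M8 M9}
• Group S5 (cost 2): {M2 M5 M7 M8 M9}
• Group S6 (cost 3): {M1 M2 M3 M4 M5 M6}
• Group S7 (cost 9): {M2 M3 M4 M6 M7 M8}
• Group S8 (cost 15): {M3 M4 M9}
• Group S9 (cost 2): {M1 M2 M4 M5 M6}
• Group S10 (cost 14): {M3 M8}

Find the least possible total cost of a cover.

5

S5, S6 together cover every point (S5 ∪ S6 = {M1, M2, M3, M4, M5, M6, M7, M8, M9}); total cost 2 + 3 = 5.
The greedy pick S5, S9, S6 costs 7; no covering selection beats 5.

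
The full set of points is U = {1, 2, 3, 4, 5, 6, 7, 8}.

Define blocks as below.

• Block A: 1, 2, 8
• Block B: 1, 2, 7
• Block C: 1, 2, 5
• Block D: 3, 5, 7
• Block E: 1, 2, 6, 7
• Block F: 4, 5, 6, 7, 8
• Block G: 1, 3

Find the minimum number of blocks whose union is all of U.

3

D, E, and F cover everything between them: the union {1, 2, 3, 4, 5, 6, 7, 8} is all of U.
Only F contains 4, so F is forced; the remaining 3 points need at least 2 more blocks (each remaining block adds at most 2) — so at least 3 blocks are needed, and 3 is optimal.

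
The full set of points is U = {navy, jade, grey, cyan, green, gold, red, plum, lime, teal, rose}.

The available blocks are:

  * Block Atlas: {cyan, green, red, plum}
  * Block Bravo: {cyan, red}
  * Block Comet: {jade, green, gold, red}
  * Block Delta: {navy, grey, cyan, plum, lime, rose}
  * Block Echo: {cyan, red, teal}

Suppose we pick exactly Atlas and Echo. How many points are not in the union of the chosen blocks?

6

Union of Atlas, Echo = {cyan, green, red, plum, teal}.
Not covered: navy, jade, grey, gold, lime, rose — 6 points.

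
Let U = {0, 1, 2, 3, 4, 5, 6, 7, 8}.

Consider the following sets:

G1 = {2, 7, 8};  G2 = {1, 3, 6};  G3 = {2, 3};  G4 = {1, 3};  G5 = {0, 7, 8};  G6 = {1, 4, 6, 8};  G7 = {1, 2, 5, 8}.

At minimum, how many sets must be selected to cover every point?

G3 and G5 and G6 and G7 together: G3 ∪ G5 ∪ G6 ∪ G7 = {0, 1, 2, 3, 4, 5, 6, 7, 8} — every point is covered.
Only G6 contains 4, so G6 is forced; the remaining 5 points need at least 3 more sets (each remaining set adds at most 2) — so at least 4 sets are needed, and 4 is optimal.

4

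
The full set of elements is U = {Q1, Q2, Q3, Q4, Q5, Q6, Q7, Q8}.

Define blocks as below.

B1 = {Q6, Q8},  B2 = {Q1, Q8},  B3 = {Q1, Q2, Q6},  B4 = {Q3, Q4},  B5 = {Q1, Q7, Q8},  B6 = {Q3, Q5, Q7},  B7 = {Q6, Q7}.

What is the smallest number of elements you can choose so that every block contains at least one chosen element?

Take H = {Q3, Q6, Q8}. Each listed block contains at least one of these, so H is a hitting set of size 3.
The blocks B2, B4, B7 are pairwise disjoint, so any hitting set needs a separate element for each — at least 3. Hence 3 is optimal.

3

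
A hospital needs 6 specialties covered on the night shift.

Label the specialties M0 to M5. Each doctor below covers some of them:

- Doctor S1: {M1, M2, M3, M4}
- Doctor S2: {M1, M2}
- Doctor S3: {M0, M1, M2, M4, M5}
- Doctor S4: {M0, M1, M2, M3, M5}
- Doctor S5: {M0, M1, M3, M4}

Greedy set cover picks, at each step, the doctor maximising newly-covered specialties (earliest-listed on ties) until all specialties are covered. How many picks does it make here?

Greedy: pick S3 (covers 5 new) → pick S1 (covers 1 new). Total picks: 2.

2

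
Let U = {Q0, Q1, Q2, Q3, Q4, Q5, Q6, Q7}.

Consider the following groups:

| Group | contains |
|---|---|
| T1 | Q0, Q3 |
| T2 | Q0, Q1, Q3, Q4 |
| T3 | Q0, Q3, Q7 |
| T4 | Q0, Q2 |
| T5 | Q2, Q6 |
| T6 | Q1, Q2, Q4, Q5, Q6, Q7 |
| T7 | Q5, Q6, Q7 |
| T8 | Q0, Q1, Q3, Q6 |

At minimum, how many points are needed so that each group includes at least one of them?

2

The 2 points {Q0, Q6} hit every group.
The groups T3, T5 are pairwise disjoint, so any hitting set needs a separate point for each — at least 2. Hence 2 is optimal.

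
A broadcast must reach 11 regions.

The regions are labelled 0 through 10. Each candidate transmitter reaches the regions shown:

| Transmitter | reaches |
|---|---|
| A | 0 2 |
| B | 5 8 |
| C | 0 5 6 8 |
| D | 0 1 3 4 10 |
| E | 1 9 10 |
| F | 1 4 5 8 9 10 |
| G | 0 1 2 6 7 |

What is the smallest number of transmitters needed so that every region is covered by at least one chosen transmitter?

Take {D, F, G}. Their union is {0, 1, 2, 3, 4, 5, 6, 7, 8, 9, 10}, which is all 11 regions.
Only D contains 3, so D is forced; the remaining 6 regions need at least 2 more transmitters (each remaining transmitter adds at most 3) — so at least 3 transmitters are needed, and 3 is optimal.

3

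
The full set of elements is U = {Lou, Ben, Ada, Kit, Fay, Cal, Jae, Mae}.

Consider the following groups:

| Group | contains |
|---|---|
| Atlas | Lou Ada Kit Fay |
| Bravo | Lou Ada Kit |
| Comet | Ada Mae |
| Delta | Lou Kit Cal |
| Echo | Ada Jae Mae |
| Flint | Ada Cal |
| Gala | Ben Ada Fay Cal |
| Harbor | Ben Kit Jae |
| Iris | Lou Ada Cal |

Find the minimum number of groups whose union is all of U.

Take {Delta, Echo, Gala}. Their union is {Lou, Ben, Ada, Kit, Fay, Cal, Jae, Mae}, which is all 8 elements.
No 2 of the 9 groups cover everything (all 36 combinations miss at least one element), so 3 is optimal.

3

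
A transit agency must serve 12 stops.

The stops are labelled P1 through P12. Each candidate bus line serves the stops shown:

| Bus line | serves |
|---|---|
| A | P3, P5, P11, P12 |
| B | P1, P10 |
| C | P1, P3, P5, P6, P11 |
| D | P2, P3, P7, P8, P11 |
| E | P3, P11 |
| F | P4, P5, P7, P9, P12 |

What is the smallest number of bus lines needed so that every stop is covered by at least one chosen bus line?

B and C and D and F together: B ∪ C ∪ D ∪ F = {P1, P2, P3, P4, P5, P6, P7, P8, P9, P10, P11, P12} — every stop is covered.
No 3 of the 6 bus lines cover everything (all 20 combinations miss at least one stop), so 4 is optimal.

4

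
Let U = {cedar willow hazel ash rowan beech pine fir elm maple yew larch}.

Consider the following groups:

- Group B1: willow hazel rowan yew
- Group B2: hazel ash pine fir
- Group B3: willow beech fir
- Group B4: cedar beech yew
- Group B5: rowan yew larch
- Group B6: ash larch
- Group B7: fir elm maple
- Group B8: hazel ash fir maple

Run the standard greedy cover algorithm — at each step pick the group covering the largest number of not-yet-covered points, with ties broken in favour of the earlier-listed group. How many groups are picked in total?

Greedy: pick B1 (covers 4 new) → pick B2 (covers 3 new) → pick B4 (covers 2 new) → pick B7 (covers 2 new) → pick B5 (covers 1 new). Total picks: 5.

5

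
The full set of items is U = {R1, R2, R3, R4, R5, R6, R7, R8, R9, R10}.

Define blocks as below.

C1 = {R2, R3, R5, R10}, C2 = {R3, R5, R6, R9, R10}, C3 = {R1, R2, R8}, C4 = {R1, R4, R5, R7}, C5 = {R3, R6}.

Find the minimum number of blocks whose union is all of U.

3

Take {C2, C3, C4}. Their union is {R1, R2, R3, R4, R5, R6, R7, R8, R9, R10}, which is all 10 items.
Only C4 contains R4, so C4 is forced; the remaining 6 items need at least 2 more blocks (each remaining block adds at most 4) — so at least 3 blocks are needed, and 3 is optimal.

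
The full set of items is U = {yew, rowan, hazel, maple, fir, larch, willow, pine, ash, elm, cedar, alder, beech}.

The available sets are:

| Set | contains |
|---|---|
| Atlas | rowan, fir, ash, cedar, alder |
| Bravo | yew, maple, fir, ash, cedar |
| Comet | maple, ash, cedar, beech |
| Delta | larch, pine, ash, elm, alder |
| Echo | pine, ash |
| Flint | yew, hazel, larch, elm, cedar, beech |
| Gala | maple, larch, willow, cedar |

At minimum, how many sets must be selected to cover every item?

Atlas and Echo and Flint and Gala together: Atlas ∪ Echo ∪ Flint ∪ Gala = {yew, rowan, hazel, maple, fir, larch, willow, pine, ash, elm, cedar, alder, beech} — every item is covered.
Only Gala contains willow, so Gala is forced; the remaining 9 items need at least 3 more sets (each remaining set adds at most 4) — so at least 4 sets are needed, and 4 is optimal.

4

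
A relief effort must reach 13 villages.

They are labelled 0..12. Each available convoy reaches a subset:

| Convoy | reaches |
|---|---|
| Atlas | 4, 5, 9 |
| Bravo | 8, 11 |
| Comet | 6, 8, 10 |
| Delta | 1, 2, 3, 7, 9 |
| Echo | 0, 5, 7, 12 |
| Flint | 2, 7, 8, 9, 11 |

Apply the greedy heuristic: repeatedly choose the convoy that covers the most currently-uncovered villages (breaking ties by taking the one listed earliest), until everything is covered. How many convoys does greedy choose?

5

Greedy: pick Delta (covers 5 new) → pick Comet (covers 3 new) → pick Echo (covers 3 new) → pick Atlas (covers 1 new) → pick Bravo (covers 1 new). Total picks: 5.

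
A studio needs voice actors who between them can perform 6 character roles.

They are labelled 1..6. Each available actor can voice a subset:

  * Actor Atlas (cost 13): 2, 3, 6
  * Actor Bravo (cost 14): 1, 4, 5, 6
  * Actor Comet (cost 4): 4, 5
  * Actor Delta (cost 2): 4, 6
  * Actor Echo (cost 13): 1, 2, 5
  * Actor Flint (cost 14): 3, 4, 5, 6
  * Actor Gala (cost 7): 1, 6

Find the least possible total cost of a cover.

24

Atlas, Comet, Gala together cover every role (Atlas ∪ Comet ∪ Gala = {1, 2, 3, 4, 5, 6}); total cost 13 + 4 + 7 = 24.
The greedy pick Delta, Comet, Atlas, Gala costs 26; no covering selection beats 24.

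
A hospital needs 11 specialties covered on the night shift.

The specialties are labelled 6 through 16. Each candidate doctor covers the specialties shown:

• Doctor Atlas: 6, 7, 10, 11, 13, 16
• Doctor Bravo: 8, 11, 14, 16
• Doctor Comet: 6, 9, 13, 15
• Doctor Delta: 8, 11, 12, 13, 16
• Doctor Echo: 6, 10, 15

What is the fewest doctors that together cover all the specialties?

4

Atlas and Bravo and Comet and Delta together: Atlas ∪ Bravo ∪ Comet ∪ Delta = {6, 7, 8, 9, 10, 11, 12, 13, 14, 15, 16} — every specialty is covered.
Only Atlas contains 7, so Atlas is forced; the remaining 5 specialties need at least 3 more doctors (each remaining doctor adds at most 2) — so at least 4 doctors are needed, and 4 is optimal.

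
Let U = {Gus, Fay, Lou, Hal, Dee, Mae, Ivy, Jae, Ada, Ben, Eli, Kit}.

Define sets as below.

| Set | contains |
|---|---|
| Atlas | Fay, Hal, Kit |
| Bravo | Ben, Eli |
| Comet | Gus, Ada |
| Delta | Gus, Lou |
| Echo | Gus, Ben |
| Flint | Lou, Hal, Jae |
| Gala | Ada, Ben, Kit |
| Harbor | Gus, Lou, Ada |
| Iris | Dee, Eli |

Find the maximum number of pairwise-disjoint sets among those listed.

Echo, Flint, Iris are pairwise disjoint (Echo={Gus,Ben}; Flint={Lou,Hal,Jae}; Iris={Dee,Eli}).
Every remaining set overlaps one of these, and no 4 of the listed sets are pairwise disjoint, so 3 is the maximum.

3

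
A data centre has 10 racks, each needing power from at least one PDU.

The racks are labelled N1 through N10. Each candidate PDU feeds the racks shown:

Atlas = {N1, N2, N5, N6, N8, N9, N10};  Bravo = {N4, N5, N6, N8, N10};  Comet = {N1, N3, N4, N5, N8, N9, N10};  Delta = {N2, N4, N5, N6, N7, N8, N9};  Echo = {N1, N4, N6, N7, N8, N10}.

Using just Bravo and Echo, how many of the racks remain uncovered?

3

Union of Bravo, Echo = {N1, N4, N5, N6, N7, N8, N10}.
Not covered: N2, N3, N9 — 3 racks.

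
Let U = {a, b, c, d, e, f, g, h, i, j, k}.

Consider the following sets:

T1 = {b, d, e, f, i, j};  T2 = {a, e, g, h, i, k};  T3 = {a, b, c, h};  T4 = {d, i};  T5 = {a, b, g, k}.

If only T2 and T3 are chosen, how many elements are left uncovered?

3

Union of T2, T3 = {a, b, c, e, g, h, i, k}.
Not covered: d, f, j — 3 elements.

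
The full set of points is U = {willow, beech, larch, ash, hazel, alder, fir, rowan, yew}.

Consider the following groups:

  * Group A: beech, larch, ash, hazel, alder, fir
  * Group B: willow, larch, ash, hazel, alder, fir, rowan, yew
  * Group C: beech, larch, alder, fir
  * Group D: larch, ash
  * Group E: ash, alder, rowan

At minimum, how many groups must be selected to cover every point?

Take {B, C}. Their union is {willow, beech, larch, ash, hazel, alder, fir, rowan, yew}, which is all 9 points.
No single group has all 9 points (the largest, B, has 8), so 2 is optimal.

2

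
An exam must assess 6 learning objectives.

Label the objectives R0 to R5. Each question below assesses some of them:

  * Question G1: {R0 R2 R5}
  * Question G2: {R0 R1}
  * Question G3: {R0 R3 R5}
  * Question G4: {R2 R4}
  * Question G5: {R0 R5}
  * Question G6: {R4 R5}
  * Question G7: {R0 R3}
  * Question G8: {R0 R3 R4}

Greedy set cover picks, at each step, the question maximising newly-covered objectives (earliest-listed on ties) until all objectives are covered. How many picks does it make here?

Greedy: pick G1 (covers 3 new) → pick G8 (covers 2 new) → pick G2 (covers 1 new). Total picks: 3.

3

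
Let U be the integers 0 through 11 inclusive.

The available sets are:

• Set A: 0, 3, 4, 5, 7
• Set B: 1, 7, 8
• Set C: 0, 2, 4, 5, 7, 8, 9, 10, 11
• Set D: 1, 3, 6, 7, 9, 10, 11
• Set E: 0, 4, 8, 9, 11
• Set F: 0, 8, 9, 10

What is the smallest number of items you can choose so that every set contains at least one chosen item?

2

Take H = {7, 9}. Each listed set contains at least one of these, so H is a hitting set of size 2.
No single item lies in every set, so at least 2 are needed and 2 is optimal.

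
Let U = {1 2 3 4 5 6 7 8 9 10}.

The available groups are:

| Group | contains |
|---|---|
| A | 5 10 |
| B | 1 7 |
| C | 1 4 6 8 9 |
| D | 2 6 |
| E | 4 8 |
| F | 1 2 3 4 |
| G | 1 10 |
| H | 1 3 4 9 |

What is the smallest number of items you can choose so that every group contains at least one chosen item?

T = {1, 6, 8, 10} meets every group (each contains at least one member of T), and |T| = 4.
The groups A, B, D, E are pairwise disjoint, so any hitting set needs a separate item for each — at least 4. Hence 4 is optimal.

4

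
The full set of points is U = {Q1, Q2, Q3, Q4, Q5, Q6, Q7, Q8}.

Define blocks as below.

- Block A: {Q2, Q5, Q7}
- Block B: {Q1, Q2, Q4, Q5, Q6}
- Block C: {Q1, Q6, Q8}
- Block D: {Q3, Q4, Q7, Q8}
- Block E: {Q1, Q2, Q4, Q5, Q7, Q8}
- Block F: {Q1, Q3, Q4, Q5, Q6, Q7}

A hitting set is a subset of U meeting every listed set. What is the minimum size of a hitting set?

2

The 2 points {Q5, Q8} hit every block.
The blocks A, C are pairwise disjoint, so any hitting set needs a separate point for each — at least 2. Hence 2 is optimal.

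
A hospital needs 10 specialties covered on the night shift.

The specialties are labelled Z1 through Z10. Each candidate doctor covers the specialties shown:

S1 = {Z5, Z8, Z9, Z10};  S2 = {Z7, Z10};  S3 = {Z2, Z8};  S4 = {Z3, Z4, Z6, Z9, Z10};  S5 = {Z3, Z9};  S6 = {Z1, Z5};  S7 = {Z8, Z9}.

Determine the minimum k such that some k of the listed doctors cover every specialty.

4

Take {S2, S3, S4, S6}. Their union is {Z1, Z2, Z3, Z4, Z5, Z6, Z7, Z8, Z9, Z10}, which is all 10 specialties.
Only S4 contains Z4, so S4 is forced; the remaining 5 specialties need at least 3 more doctors (each remaining doctor adds at most 2) — so at least 4 doctors are needed, and 4 is optimal.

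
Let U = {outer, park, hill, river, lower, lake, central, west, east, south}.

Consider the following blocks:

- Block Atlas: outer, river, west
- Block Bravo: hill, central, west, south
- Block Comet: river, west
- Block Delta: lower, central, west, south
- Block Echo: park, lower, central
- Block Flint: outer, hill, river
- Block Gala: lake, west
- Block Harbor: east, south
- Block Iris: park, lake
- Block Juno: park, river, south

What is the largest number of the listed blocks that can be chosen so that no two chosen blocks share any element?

Echo, Flint, Gala, Harbor are pairwise disjoint (Echo={park,lower,central}; Flint={outer,hill,river}; Gala={lake,west}; Harbor={east,south}).
Every remaining block overlaps one of these, and no 5 of the listed blocks are pairwise disjoint, so 4 is the maximum.

4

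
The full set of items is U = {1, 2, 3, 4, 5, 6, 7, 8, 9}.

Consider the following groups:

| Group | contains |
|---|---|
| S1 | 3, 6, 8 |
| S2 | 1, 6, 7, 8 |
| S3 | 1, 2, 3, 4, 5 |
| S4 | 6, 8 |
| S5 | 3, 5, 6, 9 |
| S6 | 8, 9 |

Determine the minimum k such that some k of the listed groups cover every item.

Take {S2, S3, S6}. Their union is {1, 2, 3, 4, 5, 6, 7, 8, 9}, which is all 9 items.
Only S3 contains 2, so S3 is forced; the remaining 4 items need at least 2 more groups (each remaining group adds at most 3) — so at least 3 groups are needed, and 3 is optimal.

3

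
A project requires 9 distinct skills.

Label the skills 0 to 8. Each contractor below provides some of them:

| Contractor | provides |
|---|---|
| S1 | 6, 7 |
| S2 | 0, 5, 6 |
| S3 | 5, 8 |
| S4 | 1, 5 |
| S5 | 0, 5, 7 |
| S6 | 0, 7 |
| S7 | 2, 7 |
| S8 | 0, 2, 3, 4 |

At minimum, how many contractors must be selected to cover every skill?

4

S1 and S3 and S4 and S8 together: S1 ∪ S3 ∪ S4 ∪ S8 = {0, 1, 2, 3, 4, 5, 6, 7, 8} — every skill is covered.
Only S8 contains 3, so S8 is forced; the remaining 5 skills need at least 3 more contractors (each remaining contractor adds at most 2) — so at least 4 contractors are needed, and 4 is optimal.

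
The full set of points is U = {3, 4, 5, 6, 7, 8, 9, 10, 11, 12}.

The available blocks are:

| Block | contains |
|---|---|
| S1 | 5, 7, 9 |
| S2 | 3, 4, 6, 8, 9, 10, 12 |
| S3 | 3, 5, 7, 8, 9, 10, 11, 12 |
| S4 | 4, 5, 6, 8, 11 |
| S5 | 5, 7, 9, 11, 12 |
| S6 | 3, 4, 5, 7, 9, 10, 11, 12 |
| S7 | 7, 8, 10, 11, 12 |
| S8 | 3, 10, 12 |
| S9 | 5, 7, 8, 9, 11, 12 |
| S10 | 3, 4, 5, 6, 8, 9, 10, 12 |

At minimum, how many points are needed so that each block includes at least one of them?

H = {5, 10} meets every block (each contains at least one member of H), and |H| = 2.
The blocks S4, S8 are pairwise disjoint, so any hitting set needs a separate point for each — at least 2. Hence 2 is optimal.

2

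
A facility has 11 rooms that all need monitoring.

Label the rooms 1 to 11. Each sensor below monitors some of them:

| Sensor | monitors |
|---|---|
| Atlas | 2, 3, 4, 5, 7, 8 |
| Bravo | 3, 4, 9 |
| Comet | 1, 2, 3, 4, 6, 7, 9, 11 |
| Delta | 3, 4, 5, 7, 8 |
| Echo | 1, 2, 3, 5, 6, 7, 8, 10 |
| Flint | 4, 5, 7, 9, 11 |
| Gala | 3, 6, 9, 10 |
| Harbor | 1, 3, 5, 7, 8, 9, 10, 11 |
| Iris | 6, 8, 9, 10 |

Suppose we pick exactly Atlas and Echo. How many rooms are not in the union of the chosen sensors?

2

Union of Atlas, Echo = {1, 2, 3, 4, 5, 6, 7, 8, 10}.
Not covered: 9, 11 — 2 rooms.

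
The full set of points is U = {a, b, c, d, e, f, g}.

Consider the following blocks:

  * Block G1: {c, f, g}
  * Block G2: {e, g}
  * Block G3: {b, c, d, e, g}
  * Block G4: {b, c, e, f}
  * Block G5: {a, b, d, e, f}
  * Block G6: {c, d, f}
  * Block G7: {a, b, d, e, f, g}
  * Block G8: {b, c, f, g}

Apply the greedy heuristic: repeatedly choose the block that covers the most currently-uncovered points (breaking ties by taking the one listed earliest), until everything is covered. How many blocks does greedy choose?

2

Greedy: pick G7 (covers 6 new) → pick G1 (covers 1 new). Total picks: 2.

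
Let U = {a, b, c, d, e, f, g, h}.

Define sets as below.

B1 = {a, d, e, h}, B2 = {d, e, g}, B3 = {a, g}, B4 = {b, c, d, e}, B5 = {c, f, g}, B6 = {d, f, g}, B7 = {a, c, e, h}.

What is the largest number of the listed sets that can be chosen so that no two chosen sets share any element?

B6, B7 are pairwise disjoint (B6={d,f,g}; B7={a,c,e,h}).
Every remaining set overlaps one of these, and no 3 of the listed sets are pairwise disjoint, so 2 is the maximum.

2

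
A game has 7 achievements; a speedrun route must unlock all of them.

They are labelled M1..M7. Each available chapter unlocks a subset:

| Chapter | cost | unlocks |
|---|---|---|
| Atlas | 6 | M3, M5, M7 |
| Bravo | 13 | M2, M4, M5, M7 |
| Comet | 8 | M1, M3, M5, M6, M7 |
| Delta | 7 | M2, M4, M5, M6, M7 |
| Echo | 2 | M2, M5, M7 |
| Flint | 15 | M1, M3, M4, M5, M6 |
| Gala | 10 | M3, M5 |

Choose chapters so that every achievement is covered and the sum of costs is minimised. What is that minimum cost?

Comet, Delta together cover every achievement (Comet ∪ Delta = {M1, M2, M3, M4, M5, M6, M7}); total cost 8 + 7 = 15.
The greedy pick Echo, Comet, Delta costs 17; no covering selection beats 15.

15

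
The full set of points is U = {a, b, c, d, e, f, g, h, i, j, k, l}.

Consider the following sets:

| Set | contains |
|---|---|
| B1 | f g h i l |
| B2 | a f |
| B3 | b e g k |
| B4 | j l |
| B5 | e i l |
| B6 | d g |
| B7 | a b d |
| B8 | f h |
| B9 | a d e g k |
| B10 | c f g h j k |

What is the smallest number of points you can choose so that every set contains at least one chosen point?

4

Take T = {b, d, f, l}. Each listed set contains at least one of these, so T is a hitting set of size 4.
No choice of 3 points meets every set, so 4 is the minimum.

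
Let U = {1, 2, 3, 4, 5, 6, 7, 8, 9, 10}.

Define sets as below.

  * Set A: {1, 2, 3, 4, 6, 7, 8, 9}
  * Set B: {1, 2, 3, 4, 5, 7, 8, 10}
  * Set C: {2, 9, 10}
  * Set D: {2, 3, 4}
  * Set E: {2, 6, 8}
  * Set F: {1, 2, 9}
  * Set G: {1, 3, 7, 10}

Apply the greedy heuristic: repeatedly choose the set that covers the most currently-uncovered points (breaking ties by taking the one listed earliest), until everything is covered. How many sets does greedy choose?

Greedy: pick A (covers 8 new) → pick B (covers 2 new). Total picks: 2.

2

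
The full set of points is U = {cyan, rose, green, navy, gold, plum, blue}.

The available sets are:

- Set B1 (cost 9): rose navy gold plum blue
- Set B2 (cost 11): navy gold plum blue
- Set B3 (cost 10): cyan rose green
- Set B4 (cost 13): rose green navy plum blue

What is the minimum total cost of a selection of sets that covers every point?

B1, B3 together cover every point (B1 ∪ B3 = {cyan, rose, green, navy, gold, plum, blue}); total cost 9 + 10 = 19.
No covering selection has total cost below 19.

19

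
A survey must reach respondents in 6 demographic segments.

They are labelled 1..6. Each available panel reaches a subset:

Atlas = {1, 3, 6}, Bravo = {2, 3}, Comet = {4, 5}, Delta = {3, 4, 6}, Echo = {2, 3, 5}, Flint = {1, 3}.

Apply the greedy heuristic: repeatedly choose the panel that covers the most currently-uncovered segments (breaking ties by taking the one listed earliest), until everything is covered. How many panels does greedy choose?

3

Greedy: pick Atlas (covers 3 new) → pick Comet (covers 2 new) → pick Bravo (covers 1 new). Total picks: 3.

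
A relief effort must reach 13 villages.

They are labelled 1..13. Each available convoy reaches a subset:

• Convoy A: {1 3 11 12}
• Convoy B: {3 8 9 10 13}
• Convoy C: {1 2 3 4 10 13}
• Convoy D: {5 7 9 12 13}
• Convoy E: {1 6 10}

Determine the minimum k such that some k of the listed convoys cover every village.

A and B and C and D and E together: A ∪ B ∪ C ∪ D ∪ E = {1, 2, 3, 4, 5, 6, 7, 8, 9, 10, 11, 12, 13} — every village is covered.
No 4 of the 5 convoys cover everything (all 5 combinations miss at least one village), so 5 is optimal.

5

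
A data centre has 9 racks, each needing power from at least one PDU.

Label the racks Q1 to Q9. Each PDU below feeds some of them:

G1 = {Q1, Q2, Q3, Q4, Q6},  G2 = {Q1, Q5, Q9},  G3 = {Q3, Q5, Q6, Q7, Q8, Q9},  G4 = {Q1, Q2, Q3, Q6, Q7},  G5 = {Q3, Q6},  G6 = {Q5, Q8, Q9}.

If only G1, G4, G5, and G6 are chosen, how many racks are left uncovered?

0

Union of G1, G4, G5, G6 = {Q1, Q2, Q3, Q4, Q5, Q6, Q7, Q8, Q9} — that's every rack, so 0 are uncovered.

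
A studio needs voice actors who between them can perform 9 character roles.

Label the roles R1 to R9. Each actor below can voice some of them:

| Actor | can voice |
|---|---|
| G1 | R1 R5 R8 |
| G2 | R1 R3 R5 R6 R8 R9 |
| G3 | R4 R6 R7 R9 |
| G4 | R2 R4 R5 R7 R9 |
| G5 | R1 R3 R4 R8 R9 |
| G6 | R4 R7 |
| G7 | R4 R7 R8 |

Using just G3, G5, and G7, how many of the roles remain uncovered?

2

Union of G3, G5, G7 = {R1, R3, R4, R6, R7, R8, R9}.
Not covered: R2, R5 — 2 roles.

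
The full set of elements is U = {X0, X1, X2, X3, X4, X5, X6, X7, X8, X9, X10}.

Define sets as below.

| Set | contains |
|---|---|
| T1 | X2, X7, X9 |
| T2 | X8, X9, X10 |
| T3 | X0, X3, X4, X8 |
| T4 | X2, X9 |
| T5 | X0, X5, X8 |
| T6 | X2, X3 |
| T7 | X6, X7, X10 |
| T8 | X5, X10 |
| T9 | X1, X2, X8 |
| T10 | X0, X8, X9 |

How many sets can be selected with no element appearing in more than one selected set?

3

T3, T4, T7 are pairwise disjoint (T3={X0,X3,X4,X8}; T4={X2,X9}; T7={X6,X7,X10}).
Every remaining set overlaps one of these, and no 4 of the listed sets are pairwise disjoint, so 3 is the maximum.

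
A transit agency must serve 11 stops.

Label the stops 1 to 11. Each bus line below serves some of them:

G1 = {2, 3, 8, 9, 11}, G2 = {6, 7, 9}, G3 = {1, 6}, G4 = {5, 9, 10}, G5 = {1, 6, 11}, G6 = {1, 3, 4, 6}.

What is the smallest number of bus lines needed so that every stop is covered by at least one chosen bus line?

4

Take {G1, G2, G4, G6}. Their union is {1, 2, 3, 4, 5, 6, 7, 8, 9, 10, 11}, which is all 11 stops.
No 3 of the 6 bus lines cover everything (all 20 combinations miss at least one stop), so 4 is optimal.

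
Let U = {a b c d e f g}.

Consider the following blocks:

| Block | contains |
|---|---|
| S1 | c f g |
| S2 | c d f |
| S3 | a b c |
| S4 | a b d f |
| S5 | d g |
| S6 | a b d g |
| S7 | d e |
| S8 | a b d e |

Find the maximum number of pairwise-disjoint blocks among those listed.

S3, S5 are pairwise disjoint (S3={a,b,c}; S5={d,g}).
Every remaining block overlaps one of these, and no 3 of the listed blocks are pairwise disjoint, so 2 is the maximum.

2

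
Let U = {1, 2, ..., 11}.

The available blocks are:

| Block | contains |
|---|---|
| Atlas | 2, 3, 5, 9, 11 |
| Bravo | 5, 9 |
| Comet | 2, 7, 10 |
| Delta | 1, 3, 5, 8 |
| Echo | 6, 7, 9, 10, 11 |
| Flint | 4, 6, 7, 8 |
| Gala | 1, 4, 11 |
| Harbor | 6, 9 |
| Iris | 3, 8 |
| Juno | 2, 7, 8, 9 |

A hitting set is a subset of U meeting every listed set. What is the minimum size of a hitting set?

4

H = {3, 4, 7, 9} meets every block (each contains at least one member of H), and |H| = 4.
The blocks Comet, Gala, Harbor, Iris are pairwise disjoint, so any hitting set needs a separate item for each — at least 4. Hence 4 is optimal.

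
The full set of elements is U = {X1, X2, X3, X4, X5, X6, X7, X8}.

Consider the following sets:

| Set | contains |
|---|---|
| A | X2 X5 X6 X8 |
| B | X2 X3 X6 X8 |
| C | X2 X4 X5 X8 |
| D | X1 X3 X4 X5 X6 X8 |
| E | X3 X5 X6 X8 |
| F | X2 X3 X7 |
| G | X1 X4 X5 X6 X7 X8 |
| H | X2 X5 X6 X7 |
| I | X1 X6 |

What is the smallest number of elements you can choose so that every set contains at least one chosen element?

Take T = {X2, X6}. Each listed set contains at least one of these, so T is a hitting set of size 2.
The sets F, I are pairwise disjoint, so any hitting set needs a separate element for each — at least 2. Hence 2 is optimal.

2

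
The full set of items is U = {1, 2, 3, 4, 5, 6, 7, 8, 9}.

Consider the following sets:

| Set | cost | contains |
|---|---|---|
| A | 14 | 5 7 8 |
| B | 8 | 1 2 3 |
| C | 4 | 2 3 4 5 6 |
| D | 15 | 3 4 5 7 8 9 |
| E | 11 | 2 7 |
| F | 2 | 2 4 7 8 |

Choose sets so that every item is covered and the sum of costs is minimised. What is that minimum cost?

27

B, C, D together cover every item (B ∪ C ∪ D = {1, 2, 3, 4, 5, 6, 7, 8, 9}); total cost 8 + 4 + 15 = 27.
The greedy pick F, C, B, D costs 29; no covering selection beats 27.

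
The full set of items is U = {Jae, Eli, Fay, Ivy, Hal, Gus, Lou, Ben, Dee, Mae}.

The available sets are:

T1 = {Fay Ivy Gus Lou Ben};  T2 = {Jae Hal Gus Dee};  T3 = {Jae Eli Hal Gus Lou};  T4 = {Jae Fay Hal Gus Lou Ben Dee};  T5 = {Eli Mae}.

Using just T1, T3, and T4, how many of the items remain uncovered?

1

Union of T1, T3, T4 = {Jae, Eli, Fay, Ivy, Hal, Gus, Lou, Ben, Dee}.
Not covered: Mae — 1 item.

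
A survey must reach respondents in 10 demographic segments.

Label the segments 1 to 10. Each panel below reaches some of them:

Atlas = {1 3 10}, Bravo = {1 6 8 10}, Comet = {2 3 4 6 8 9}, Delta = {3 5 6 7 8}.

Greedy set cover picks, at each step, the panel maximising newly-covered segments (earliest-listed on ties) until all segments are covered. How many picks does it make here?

3

Greedy: pick Comet (covers 6 new) → pick Atlas (covers 2 new) → pick Delta (covers 2 new). Total picks: 3.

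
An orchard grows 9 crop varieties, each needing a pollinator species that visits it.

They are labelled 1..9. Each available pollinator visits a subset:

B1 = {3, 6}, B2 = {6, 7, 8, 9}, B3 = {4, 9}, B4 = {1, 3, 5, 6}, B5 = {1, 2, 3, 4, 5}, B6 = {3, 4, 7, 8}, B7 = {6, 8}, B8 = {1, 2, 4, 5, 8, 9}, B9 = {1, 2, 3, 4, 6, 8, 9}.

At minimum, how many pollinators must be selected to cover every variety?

2

Take {B2, B5}. Their union is {1, 2, 3, 4, 5, 6, 7, 8, 9}, which is all 9 varieties.
No single pollinator has all 9 varieties (the largest, B9, has 7), so 2 is optimal.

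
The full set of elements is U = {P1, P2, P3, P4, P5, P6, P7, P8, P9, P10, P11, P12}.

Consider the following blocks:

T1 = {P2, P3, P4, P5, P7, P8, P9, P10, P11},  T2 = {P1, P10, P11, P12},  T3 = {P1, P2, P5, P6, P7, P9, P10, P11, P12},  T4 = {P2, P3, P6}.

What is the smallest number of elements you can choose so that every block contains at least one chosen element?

Take H = {P1, P3}. Each listed block contains at least one of these, so H is a hitting set of size 2.
The blocks T2, T4 are pairwise disjoint, so any hitting set needs a separate element for each — at least 2. Hence 2 is optimal.

2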